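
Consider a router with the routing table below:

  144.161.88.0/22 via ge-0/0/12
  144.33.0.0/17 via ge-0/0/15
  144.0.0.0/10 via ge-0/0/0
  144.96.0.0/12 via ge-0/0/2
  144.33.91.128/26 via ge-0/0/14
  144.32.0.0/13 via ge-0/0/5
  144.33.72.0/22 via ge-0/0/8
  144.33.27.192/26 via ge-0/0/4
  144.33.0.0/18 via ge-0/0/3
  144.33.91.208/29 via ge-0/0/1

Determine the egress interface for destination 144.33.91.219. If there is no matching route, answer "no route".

ge-0/0/15

Routes whose prefix contains 144.33.91.219:
  144.0.0.0/10 (144.0.0.0 - 144.63.255.255) -> ge-0/0/0
  144.32.0.0/13 (144.32.0.0 - 144.39.255.255) -> ge-0/0/5
  144.33.0.0/17 (144.33.0.0 - 144.33.127.255) -> ge-0/0/15
More-specific entries that do NOT match:
  144.33.91.208/29 (144.33.91.208 - 144.33.91.215) does not contain 144.33.91.219
  144.33.91.128/26 (144.33.91.128 - 144.33.91.191) does not contain 144.33.91.219
  144.33.27.192/26 (144.33.27.192 - 144.33.27.255) does not contain 144.33.91.219
  144.161.88.0/22 (144.161.88.0 - 144.161.91.255) does not contain 144.33.91.219
  144.33.72.0/22 (144.33.72.0 - 144.33.75.255) does not contain 144.33.91.219
  144.33.0.0/18 (144.33.0.0 - 144.33.63.255) does not contain 144.33.91.219
Longest matching prefix is /17 -> interface ge-0/0/15.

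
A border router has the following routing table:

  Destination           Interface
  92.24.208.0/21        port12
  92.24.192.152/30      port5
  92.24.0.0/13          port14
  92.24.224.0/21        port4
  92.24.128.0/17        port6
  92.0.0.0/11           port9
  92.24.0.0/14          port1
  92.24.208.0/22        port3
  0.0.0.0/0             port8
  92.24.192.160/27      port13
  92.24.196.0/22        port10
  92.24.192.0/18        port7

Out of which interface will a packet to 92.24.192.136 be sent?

port7

Routes whose prefix contains 92.24.192.136:
  0.0.0.0/0 (default, matches everything) -> port8
  92.0.0.0/11 (92.0.0.0 - 92.31.255.255) -> port9
  92.24.0.0/13 (92.24.0.0 - 92.31.255.255) -> port14
  92.24.0.0/14 (92.24.0.0 - 92.27.255.255) -> port1
  92.24.128.0/17 (92.24.128.0 - 92.24.255.255) -> port6
  92.24.192.0/18 (92.24.192.0 - 92.24.255.255) -> port7
More-specific entries that do NOT match:
  92.24.192.152/30 (92.24.192.152 - 92.24.192.155) does not contain 92.24.192.136
  92.24.192.160/27 (92.24.192.160 - 92.24.192.191) does not contain 92.24.192.136
  92.24.208.0/22 (92.24.208.0 - 92.24.211.255) does not contain 92.24.192.136
  92.24.196.0/22 (92.24.196.0 - 92.24.199.255) does not contain 92.24.192.136
  92.24.208.0/21 (92.24.208.0 - 92.24.215.255) does not contain 92.24.192.136
  92.24.224.0/21 (92.24.224.0 - 92.24.231.255) does not contain 92.24.192.136
Longest matching prefix is /18 -> interface port7.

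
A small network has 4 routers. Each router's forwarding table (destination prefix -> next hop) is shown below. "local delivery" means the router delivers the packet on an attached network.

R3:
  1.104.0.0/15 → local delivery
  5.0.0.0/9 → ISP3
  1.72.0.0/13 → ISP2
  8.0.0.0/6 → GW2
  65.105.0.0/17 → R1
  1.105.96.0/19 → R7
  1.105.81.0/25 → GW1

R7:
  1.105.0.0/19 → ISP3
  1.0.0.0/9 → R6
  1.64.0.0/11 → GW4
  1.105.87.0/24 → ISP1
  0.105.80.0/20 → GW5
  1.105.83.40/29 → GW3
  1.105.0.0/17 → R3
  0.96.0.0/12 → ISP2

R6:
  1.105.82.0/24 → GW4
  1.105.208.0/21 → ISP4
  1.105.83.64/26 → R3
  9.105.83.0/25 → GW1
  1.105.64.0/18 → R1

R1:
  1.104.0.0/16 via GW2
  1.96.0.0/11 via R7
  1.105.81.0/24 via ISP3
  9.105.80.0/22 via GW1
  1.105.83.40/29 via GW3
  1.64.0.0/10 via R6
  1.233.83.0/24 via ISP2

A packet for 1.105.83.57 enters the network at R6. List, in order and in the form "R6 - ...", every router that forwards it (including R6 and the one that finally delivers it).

At R6: longest match for 1.105.83.57 is 1.105.64.0/18 -> R1
At R1: longest match for 1.105.83.57 is 1.96.0.0/11 -> R7
At R7: longest match for 1.105.83.57 is 1.105.0.0/17 -> R3
At R3: longest match for 1.105.83.57 is 1.104.0.0/15 -> local delivery

R6 - R1 - R7 - R3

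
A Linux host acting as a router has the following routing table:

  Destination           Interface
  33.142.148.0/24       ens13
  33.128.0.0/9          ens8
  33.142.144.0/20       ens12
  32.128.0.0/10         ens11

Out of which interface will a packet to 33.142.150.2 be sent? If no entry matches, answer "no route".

Routes whose prefix contains 33.142.150.2:
  33.128.0.0/9 (33.128.0.0 - 33.255.255.255) -> ens8
  33.142.144.0/20 (33.142.144.0 - 33.142.159.255) -> ens12
More-specific entries that do NOT match:
  33.142.148.0/24 (33.142.148.0 - 33.142.148.255) does not contain 33.142.150.2
Longest matching prefix is /20 -> interface ens12.

ens12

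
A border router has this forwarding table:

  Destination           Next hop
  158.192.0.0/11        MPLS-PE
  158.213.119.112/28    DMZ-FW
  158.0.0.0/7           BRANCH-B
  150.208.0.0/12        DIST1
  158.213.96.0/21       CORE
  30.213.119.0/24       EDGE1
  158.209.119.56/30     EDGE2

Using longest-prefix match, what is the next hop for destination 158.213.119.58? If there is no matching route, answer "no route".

MPLS-PE

Routes whose prefix contains 158.213.119.58:
  158.0.0.0/7 (158.0.0.0 - 159.255.255.255) -> BRANCH-B
  158.192.0.0/11 (158.192.0.0 - 158.223.255.255) -> MPLS-PE
More-specific entries that do NOT match:
  158.209.119.56/30 (158.209.119.56 - 158.209.119.59) does not contain 158.213.119.58
  158.213.119.112/28 (158.213.119.112 - 158.213.119.127) does not contain 158.213.119.58
  30.213.119.0/24 (30.213.119.0 - 30.213.119.255) does not contain 158.213.119.58
  158.213.96.0/21 (158.213.96.0 - 158.213.103.255) does not contain 158.213.119.58
  150.208.0.0/12 (150.208.0.0 - 150.223.255.255) does not contain 158.213.119.58
Longest matching prefix is /11 -> next hop MPLS-PE.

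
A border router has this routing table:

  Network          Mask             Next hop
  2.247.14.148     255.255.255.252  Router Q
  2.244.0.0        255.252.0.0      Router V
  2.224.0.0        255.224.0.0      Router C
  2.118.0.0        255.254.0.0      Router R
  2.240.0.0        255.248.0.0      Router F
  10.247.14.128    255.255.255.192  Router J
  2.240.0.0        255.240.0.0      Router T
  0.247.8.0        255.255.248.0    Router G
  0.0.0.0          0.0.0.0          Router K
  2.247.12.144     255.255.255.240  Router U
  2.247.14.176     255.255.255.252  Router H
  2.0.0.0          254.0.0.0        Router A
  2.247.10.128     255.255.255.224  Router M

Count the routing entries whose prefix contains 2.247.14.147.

6

Prefixes containing 2.247.14.147:
  0.0.0.0/0 (default, matches everything)
  2.0.0.0/7 (2.0.0.0 - 3.255.255.255)
  2.224.0.0/11 (2.224.0.0 - 2.255.255.255)
  2.240.0.0/12 (2.240.0.0 - 2.255.255.255)
  2.240.0.0/13 (2.240.0.0 - 2.247.255.255)
  2.244.0.0/14 (2.244.0.0 - 2.247.255.255)
Total matching entries: 6.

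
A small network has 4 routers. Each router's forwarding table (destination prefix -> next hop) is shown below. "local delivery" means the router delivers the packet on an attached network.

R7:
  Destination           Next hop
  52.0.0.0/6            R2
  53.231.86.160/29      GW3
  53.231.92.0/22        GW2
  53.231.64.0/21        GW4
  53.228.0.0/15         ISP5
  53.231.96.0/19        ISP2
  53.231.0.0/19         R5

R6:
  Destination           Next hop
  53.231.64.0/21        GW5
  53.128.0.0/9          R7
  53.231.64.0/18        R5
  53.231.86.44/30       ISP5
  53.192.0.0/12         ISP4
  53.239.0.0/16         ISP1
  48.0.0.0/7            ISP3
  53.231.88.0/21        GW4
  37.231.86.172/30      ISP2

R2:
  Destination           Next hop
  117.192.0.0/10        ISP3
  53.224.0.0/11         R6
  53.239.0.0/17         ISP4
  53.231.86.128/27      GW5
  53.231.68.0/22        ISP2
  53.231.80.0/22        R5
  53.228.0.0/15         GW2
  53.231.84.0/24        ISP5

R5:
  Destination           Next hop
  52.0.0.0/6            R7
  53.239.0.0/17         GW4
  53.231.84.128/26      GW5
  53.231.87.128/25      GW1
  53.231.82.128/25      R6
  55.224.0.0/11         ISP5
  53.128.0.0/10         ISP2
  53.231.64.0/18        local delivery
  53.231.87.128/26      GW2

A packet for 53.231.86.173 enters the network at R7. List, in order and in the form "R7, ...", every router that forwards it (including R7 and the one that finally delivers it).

At R7: longest match for 53.231.86.173 is 52.0.0.0/6 -> R2
At R2: longest match for 53.231.86.173 is 53.224.0.0/11 -> R6
At R6: longest match for 53.231.86.173 is 53.231.64.0/18 -> R5
At R5: longest match for 53.231.86.173 is 53.231.64.0/18 -> local delivery

R7, R2, R6, R5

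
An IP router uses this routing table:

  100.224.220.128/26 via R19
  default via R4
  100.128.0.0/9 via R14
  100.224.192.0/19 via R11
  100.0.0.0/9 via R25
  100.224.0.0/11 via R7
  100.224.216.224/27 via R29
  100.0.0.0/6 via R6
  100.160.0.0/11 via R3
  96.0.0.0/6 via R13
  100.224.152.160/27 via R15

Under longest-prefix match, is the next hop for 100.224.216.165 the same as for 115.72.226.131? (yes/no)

100.224.216.165: longest match 100.224.192.0/19 -> R11
115.72.226.131: longest match 0.0.0.0/0 -> R4

no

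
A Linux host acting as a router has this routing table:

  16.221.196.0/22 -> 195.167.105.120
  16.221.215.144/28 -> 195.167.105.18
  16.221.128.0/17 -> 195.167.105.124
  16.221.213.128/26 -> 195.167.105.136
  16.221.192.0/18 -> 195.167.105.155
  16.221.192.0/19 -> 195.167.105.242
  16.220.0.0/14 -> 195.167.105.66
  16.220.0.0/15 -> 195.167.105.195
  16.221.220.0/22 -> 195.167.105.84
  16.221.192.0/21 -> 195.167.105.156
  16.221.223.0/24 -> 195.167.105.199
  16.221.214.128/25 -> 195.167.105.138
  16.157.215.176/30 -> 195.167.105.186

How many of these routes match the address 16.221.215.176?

Prefixes containing 16.221.215.176:
  16.220.0.0/14 (16.220.0.0 - 16.223.255.255)
  16.220.0.0/15 (16.220.0.0 - 16.221.255.255)
  16.221.128.0/17 (16.221.128.0 - 16.221.255.255)
  16.221.192.0/18 (16.221.192.0 - 16.221.255.255)
  16.221.192.0/19 (16.221.192.0 - 16.221.223.255)
Total matching entries: 5.

5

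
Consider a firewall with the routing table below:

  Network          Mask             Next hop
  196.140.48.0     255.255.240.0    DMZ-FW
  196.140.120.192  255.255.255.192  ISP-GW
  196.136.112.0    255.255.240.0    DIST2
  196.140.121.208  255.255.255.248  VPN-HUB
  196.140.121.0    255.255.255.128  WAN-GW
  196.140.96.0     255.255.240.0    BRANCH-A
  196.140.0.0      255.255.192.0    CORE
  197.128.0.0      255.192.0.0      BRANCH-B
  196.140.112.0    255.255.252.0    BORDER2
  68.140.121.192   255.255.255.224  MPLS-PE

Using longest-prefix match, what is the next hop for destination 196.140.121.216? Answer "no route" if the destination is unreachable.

No entry's prefix contains 196.140.121.216; there is no default route.

no route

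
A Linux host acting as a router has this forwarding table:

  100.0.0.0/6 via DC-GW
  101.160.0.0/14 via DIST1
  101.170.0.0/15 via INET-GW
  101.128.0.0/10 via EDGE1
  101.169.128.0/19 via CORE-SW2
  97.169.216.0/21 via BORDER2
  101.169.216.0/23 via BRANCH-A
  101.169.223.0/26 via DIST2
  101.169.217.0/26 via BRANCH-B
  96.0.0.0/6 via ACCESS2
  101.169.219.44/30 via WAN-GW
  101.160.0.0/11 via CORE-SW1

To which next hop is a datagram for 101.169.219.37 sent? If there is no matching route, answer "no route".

CORE-SW1

Routes whose prefix contains 101.169.219.37:
  100.0.0.0/6 (100.0.0.0 - 103.255.255.255) -> DC-GW
  101.128.0.0/10 (101.128.0.0 - 101.191.255.255) -> EDGE1
  101.160.0.0/11 (101.160.0.0 - 101.191.255.255) -> CORE-SW1
More-specific entries that do NOT match:
  101.169.219.44/30 (101.169.219.44 - 101.169.219.47) does not contain 101.169.219.37
  101.169.223.0/26 (101.169.223.0 - 101.169.223.63) does not contain 101.169.219.37
  101.169.217.0/26 (101.169.217.0 - 101.169.217.63) does not contain 101.169.219.37
  101.169.216.0/23 (101.169.216.0 - 101.169.217.255) does not contain 101.169.219.37
  97.169.216.0/21 (97.169.216.0 - 97.169.223.255) does not contain 101.169.219.37
  101.169.128.0/19 (101.169.128.0 - 101.169.159.255) does not contain 101.169.219.37
  101.170.0.0/15 (101.170.0.0 - 101.171.255.255) does not contain 101.169.219.37
  101.160.0.0/14 (101.160.0.0 - 101.163.255.255) does not contain 101.169.219.37
Longest matching prefix is /11 -> next hop CORE-SW1.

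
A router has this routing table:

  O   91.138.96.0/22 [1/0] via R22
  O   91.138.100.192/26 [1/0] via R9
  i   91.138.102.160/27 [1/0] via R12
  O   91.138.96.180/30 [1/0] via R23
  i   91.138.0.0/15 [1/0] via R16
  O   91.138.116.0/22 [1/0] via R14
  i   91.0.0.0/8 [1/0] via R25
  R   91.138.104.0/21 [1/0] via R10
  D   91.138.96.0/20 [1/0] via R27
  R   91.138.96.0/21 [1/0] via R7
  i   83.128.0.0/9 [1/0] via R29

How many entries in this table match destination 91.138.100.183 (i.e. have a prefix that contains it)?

4

Prefixes containing 91.138.100.183:
  91.0.0.0/8 (91.0.0.0 - 91.255.255.255)
  91.138.0.0/15 (91.138.0.0 - 91.139.255.255)
  91.138.96.0/20 (91.138.96.0 - 91.138.111.255)
  91.138.96.0/21 (91.138.96.0 - 91.138.103.255)
Total matching entries: 4.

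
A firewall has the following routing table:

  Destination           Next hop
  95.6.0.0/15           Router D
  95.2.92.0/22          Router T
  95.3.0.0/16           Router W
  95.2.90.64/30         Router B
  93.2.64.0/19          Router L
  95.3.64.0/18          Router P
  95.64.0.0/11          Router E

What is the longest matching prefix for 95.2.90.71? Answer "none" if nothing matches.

none

95.2.90.71 is outside every listed prefix and there is no default route.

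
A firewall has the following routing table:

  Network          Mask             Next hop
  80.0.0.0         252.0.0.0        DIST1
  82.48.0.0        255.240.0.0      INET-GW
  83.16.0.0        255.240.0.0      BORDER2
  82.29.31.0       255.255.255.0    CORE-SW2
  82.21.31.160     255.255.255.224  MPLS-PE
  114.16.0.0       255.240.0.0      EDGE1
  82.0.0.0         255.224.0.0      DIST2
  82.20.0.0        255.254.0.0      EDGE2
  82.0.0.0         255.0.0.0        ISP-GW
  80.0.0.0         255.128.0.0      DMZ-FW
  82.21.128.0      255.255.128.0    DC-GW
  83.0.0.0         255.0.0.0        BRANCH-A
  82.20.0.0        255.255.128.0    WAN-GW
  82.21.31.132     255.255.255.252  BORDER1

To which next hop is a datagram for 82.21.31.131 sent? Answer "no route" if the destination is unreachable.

EDGE2

Routes whose prefix contains 82.21.31.131:
  80.0.0.0/6 (80.0.0.0 - 83.255.255.255) -> DIST1
  82.0.0.0/8 (82.0.0.0 - 82.255.255.255) -> ISP-GW
  82.0.0.0/11 (82.0.0.0 - 82.31.255.255) -> DIST2
  82.20.0.0/15 (82.20.0.0 - 82.21.255.255) -> EDGE2
More-specific entries that do NOT match:
  82.21.31.132/30 (82.21.31.132 - 82.21.31.135) does not contain 82.21.31.131
  82.21.31.160/27 (82.21.31.160 - 82.21.31.191) does not contain 82.21.31.131
  82.29.31.0/24 (82.29.31.0 - 82.29.31.255) does not contain 82.21.31.131
  82.21.128.0/17 (82.21.128.0 - 82.21.255.255) does not contain 82.21.31.131
  82.20.0.0/17 (82.20.0.0 - 82.20.127.255) does not contain 82.21.31.131
Longest matching prefix is /15 -> next hop EDGE2.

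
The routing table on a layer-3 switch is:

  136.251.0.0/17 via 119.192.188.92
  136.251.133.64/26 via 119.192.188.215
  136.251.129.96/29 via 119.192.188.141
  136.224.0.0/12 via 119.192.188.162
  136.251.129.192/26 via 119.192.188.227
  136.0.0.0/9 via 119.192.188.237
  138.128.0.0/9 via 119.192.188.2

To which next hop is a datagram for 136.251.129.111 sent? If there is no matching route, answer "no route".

No entry's prefix contains 136.251.129.111; there is no default route.

no route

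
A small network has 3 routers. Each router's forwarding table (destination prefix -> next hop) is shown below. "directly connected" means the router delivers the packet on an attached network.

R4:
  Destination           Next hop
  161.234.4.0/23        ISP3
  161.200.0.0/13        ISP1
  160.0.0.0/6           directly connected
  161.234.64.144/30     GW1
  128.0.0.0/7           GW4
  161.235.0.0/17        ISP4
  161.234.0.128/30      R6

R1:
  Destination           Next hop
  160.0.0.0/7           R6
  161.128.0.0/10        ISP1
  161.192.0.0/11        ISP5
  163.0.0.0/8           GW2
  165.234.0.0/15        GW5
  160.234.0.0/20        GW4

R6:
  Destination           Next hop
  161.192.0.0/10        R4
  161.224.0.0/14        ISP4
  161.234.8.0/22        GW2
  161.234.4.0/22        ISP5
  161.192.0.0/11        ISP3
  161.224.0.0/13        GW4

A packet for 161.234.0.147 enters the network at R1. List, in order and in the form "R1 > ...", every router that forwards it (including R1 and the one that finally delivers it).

At R1: longest match for 161.234.0.147 is 160.0.0.0/7 -> R6
At R6: longest match for 161.234.0.147 is 161.192.0.0/10 -> R4
At R4: longest match for 161.234.0.147 is 160.0.0.0/6 -> directly connected

R1 > R6 > R4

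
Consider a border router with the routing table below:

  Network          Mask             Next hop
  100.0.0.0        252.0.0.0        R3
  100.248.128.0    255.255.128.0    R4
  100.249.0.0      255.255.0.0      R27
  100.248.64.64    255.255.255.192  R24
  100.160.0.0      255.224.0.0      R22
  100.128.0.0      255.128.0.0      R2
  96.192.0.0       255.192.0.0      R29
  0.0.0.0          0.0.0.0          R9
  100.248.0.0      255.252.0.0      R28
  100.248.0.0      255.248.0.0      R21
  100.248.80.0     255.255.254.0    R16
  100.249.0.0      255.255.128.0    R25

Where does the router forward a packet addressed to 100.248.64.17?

Routes whose prefix contains 100.248.64.17:
  0.0.0.0/0 (default, matches everything) -> R9
  100.0.0.0/6 (100.0.0.0 - 103.255.255.255) -> R3
  100.128.0.0/9 (100.128.0.0 - 100.255.255.255) -> R2
  100.248.0.0/13 (100.248.0.0 - 100.255.255.255) -> R21
  100.248.0.0/14 (100.248.0.0 - 100.251.255.255) -> R28
More-specific entries that do NOT match:
  100.248.64.64/26 (100.248.64.64 - 100.248.64.127) does not contain 100.248.64.17
  100.248.80.0/23 (100.248.80.0 - 100.248.81.255) does not contain 100.248.64.17
  100.248.128.0/17 (100.248.128.0 - 100.248.255.255) does not contain 100.248.64.17
  100.249.0.0/17 (100.249.0.0 - 100.249.127.255) does not contain 100.248.64.17
  100.249.0.0/16 (100.249.0.0 - 100.249.255.255) does not contain 100.248.64.17
Longest matching prefix is /14 -> next hop R28.

R28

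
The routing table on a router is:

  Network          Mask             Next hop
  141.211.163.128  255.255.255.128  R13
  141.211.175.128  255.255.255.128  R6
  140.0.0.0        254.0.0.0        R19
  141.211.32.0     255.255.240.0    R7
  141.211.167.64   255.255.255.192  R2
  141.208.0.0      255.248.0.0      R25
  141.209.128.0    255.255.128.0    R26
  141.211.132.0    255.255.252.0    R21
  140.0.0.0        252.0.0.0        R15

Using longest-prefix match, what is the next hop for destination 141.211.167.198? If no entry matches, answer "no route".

R25

Routes whose prefix contains 141.211.167.198:
  140.0.0.0/6 (140.0.0.0 - 143.255.255.255) -> R15
  140.0.0.0/7 (140.0.0.0 - 141.255.255.255) -> R19
  141.208.0.0/13 (141.208.0.0 - 141.215.255.255) -> R25
More-specific entries that do NOT match:
  141.211.167.64/26 (141.211.167.64 - 141.211.167.127) does not contain 141.211.167.198
  141.211.163.128/25 (141.211.163.128 - 141.211.163.255) does not contain 141.211.167.198
  141.211.175.128/25 (141.211.175.128 - 141.211.175.255) does not contain 141.211.167.198
  141.211.132.0/22 (141.211.132.0 - 141.211.135.255) does not contain 141.211.167.198
  141.211.32.0/20 (141.211.32.0 - 141.211.47.255) does not contain 141.211.167.198
  141.209.128.0/17 (141.209.128.0 - 141.209.255.255) does not contain 141.211.167.198
Longest matching prefix is /13 -> next hop R25.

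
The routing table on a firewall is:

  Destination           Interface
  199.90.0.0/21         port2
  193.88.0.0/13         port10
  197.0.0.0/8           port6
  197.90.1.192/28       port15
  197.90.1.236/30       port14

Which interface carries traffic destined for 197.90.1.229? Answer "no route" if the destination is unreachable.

Routes whose prefix contains 197.90.1.229:
  197.0.0.0/8 (197.0.0.0 - 197.255.255.255) -> port6
More-specific entries that do NOT match:
  197.90.1.236/30 (197.90.1.236 - 197.90.1.239) does not contain 197.90.1.229
  197.90.1.192/28 (197.90.1.192 - 197.90.1.207) does not contain 197.90.1.229
  199.90.0.0/21 (199.90.0.0 - 199.90.7.255) does not contain 197.90.1.229
  193.88.0.0/13 (193.88.0.0 - 193.95.255.255) does not contain 197.90.1.229
Longest matching prefix is /8 -> interface port6.

port6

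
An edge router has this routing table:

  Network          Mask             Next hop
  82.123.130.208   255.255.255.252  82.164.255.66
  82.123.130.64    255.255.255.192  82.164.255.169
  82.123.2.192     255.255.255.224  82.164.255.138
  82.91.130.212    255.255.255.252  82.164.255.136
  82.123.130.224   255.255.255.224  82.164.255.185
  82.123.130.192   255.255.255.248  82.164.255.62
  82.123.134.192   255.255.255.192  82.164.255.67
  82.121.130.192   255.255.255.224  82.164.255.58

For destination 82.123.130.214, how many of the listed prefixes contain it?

No listed prefix contains 82.123.130.214.
Total matching entries: 0.

0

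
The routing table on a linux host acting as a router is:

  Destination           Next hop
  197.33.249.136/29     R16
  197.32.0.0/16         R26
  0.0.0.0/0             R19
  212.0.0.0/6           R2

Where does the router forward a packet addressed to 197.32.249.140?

R26

Routes whose prefix contains 197.32.249.140:
  0.0.0.0/0 (default, matches everything) -> R19
  197.32.0.0/16 (197.32.0.0 - 197.32.255.255) -> R26
More-specific entries that do NOT match:
  197.33.249.136/29 (197.33.249.136 - 197.33.249.143) does not contain 197.32.249.140
Longest matching prefix is /16 -> next hop R26.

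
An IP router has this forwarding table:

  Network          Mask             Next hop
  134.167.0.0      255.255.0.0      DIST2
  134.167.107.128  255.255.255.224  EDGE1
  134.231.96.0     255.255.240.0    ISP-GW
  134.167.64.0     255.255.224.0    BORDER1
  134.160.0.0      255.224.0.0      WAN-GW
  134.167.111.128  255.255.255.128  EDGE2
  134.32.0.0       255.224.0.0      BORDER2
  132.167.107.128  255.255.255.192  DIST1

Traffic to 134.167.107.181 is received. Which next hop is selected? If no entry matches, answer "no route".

DIST2

Routes whose prefix contains 134.167.107.181:
  134.160.0.0/11 (134.160.0.0 - 134.191.255.255) -> WAN-GW
  134.167.0.0/16 (134.167.0.0 - 134.167.255.255) -> DIST2
More-specific entries that do NOT match:
  134.167.107.128/27 (134.167.107.128 - 134.167.107.159) does not contain 134.167.107.181
  132.167.107.128/26 (132.167.107.128 - 132.167.107.191) does not contain 134.167.107.181
  134.167.111.128/25 (134.167.111.128 - 134.167.111.255) does not contain 134.167.107.181
  134.231.96.0/20 (134.231.96.0 - 134.231.111.255) does not contain 134.167.107.181
  134.167.64.0/19 (134.167.64.0 - 134.167.95.255) does not contain 134.167.107.181
Longest matching prefix is /16 -> next hop DIST2.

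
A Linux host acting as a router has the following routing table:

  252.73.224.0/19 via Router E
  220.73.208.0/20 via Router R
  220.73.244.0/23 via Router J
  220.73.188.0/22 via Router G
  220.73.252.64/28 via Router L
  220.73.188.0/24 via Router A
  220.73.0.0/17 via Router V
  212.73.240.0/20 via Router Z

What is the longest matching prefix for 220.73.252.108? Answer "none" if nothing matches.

none

220.73.252.108 is outside every listed prefix and there is no default route.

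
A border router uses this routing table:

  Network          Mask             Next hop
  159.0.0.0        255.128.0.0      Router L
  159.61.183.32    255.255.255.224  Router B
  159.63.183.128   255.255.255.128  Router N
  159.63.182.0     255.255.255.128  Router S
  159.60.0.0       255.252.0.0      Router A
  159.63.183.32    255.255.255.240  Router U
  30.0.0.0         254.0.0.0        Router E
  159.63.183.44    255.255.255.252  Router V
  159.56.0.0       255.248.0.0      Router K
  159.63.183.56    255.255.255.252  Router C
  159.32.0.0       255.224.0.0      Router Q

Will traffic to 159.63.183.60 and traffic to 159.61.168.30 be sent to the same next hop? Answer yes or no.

yes

159.63.183.60: longest match 159.60.0.0/14 -> Router A
159.61.168.30: longest match 159.60.0.0/14 -> Router A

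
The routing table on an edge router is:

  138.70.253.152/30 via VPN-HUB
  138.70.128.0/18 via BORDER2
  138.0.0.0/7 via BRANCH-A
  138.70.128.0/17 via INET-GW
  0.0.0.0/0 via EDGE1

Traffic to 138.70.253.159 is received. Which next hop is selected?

Routes whose prefix contains 138.70.253.159:
  0.0.0.0/0 (default, matches everything) -> EDGE1
  138.0.0.0/7 (138.0.0.0 - 139.255.255.255) -> BRANCH-A
  138.70.128.0/17 (138.70.128.0 - 138.70.255.255) -> INET-GW
More-specific entries that do NOT match:
  138.70.253.152/30 (138.70.253.152 - 138.70.253.155) does not contain 138.70.253.159
  138.70.128.0/18 (138.70.128.0 - 138.70.191.255) does not contain 138.70.253.159
Longest matching prefix is /17 -> next hop INET-GW.

INET-GW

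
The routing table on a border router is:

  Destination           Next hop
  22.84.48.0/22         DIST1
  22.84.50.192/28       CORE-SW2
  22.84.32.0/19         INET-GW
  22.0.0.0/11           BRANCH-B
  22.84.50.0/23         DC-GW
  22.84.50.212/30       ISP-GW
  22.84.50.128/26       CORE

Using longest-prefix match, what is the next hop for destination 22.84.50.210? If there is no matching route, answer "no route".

Routes whose prefix contains 22.84.50.210:
  22.84.32.0/19 (22.84.32.0 - 22.84.63.255) -> INET-GW
  22.84.48.0/22 (22.84.48.0 - 22.84.51.255) -> DIST1
  22.84.50.0/23 (22.84.50.0 - 22.84.51.255) -> DC-GW
More-specific entries that do NOT match:
  22.84.50.212/30 (22.84.50.212 - 22.84.50.215) does not contain 22.84.50.210
  22.84.50.192/28 (22.84.50.192 - 22.84.50.207) does not contain 22.84.50.210
  22.84.50.128/26 (22.84.50.128 - 22.84.50.191) does not contain 22.84.50.210
Longest matching prefix is /23 -> next hop DC-GW.

DC-GW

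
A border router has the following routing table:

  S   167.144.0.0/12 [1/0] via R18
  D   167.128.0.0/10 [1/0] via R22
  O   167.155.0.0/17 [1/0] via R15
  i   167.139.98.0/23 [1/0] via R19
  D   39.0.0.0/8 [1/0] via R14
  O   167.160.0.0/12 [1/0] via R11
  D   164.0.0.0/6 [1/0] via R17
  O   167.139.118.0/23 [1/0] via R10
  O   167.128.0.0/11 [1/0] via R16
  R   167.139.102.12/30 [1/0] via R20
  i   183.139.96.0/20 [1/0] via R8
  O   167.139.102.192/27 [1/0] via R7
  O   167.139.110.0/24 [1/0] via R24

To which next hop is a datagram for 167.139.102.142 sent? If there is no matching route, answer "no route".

R16

Routes whose prefix contains 167.139.102.142:
  164.0.0.0/6 (164.0.0.0 - 167.255.255.255) -> R17
  167.128.0.0/10 (167.128.0.0 - 167.191.255.255) -> R22
  167.128.0.0/11 (167.128.0.0 - 167.159.255.255) -> R16
More-specific entries that do NOT match:
  167.139.102.12/30 (167.139.102.12 - 167.139.102.15) does not contain 167.139.102.142
  167.139.102.192/27 (167.139.102.192 - 167.139.102.223) does not contain 167.139.102.142
  167.139.110.0/24 (167.139.110.0 - 167.139.110.255) does not contain 167.139.102.142
  167.139.98.0/23 (167.139.98.0 - 167.139.99.255) does not contain 167.139.102.142
  167.139.118.0/23 (167.139.118.0 - 167.139.119.255) does not contain 167.139.102.142
  183.139.96.0/20 (183.139.96.0 - 183.139.111.255) does not contain 167.139.102.142
  167.155.0.0/17 (167.155.0.0 - 167.155.127.255) does not contain 167.139.102.142
  167.144.0.0/12 (167.144.0.0 - 167.159.255.255) does not contain 167.139.102.142
  167.160.0.0/12 (167.160.0.0 - 167.175.255.255) does not contain 167.139.102.142
Longest matching prefix is /11 -> next hop R16.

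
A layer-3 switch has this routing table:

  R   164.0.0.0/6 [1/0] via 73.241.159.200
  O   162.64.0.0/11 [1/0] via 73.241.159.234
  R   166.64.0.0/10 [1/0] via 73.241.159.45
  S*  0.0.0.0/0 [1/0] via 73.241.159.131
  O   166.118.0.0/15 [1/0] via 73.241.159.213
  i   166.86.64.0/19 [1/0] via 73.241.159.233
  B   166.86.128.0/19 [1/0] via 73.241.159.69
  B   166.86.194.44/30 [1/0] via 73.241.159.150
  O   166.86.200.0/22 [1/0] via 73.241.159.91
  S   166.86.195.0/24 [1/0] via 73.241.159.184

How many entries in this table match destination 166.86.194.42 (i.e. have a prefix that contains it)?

3

Prefixes containing 166.86.194.42:
  0.0.0.0/0 (default, matches everything)
  164.0.0.0/6 (164.0.0.0 - 167.255.255.255)
  166.64.0.0/10 (166.64.0.0 - 166.127.255.255)
Total matching entries: 3.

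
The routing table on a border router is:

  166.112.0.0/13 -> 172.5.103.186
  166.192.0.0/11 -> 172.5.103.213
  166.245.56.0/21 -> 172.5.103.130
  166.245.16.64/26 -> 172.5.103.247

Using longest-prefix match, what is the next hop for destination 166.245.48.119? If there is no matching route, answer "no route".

no route

No entry's prefix contains 166.245.48.119; there is no default route.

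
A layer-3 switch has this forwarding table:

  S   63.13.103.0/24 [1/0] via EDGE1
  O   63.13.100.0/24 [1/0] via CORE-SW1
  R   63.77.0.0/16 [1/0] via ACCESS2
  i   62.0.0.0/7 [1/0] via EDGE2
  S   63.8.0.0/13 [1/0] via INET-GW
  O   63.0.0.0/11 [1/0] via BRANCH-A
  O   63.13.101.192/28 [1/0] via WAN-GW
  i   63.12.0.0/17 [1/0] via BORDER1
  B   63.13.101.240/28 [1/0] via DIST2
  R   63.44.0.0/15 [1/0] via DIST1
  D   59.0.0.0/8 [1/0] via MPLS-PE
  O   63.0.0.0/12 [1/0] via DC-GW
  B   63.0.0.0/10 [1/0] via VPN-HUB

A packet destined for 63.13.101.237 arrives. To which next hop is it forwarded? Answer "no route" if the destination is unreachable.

INET-GW

Routes whose prefix contains 63.13.101.237:
  62.0.0.0/7 (62.0.0.0 - 63.255.255.255) -> EDGE2
  63.0.0.0/10 (63.0.0.0 - 63.63.255.255) -> VPN-HUB
  63.0.0.0/11 (63.0.0.0 - 63.31.255.255) -> BRANCH-A
  63.0.0.0/12 (63.0.0.0 - 63.15.255.255) -> DC-GW
  63.8.0.0/13 (63.8.0.0 - 63.15.255.255) -> INET-GW
More-specific entries that do NOT match:
  63.13.101.192/28 (63.13.101.192 - 63.13.101.207) does not contain 63.13.101.237
  63.13.101.240/28 (63.13.101.240 - 63.13.101.255) does not contain 63.13.101.237
  63.13.103.0/24 (63.13.103.0 - 63.13.103.255) does not contain 63.13.101.237
  63.13.100.0/24 (63.13.100.0 - 63.13.100.255) does not contain 63.13.101.237
  63.12.0.0/17 (63.12.0.0 - 63.12.127.255) does not contain 63.13.101.237
  63.77.0.0/16 (63.77.0.0 - 63.77.255.255) does not contain 63.13.101.237
  63.44.0.0/15 (63.44.0.0 - 63.45.255.255) does not contain 63.13.101.237
Longest matching prefix is /13 -> next hop INET-GW.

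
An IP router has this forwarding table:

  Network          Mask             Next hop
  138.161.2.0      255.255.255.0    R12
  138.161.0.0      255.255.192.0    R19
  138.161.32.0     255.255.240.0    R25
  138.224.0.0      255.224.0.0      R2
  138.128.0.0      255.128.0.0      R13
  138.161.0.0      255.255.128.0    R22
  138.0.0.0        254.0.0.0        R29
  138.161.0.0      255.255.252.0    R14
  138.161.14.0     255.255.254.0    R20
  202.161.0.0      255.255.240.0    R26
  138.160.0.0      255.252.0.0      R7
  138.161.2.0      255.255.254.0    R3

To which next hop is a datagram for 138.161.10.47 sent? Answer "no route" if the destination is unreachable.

R19

Routes whose prefix contains 138.161.10.47:
  138.0.0.0/7 (138.0.0.0 - 139.255.255.255) -> R29
  138.128.0.0/9 (138.128.0.0 - 138.255.255.255) -> R13
  138.160.0.0/14 (138.160.0.0 - 138.163.255.255) -> R7
  138.161.0.0/17 (138.161.0.0 - 138.161.127.255) -> R22
  138.161.0.0/18 (138.161.0.0 - 138.161.63.255) -> R19
More-specific entries that do NOT match:
  138.161.2.0/24 (138.161.2.0 - 138.161.2.255) does not contain 138.161.10.47
  138.161.14.0/23 (138.161.14.0 - 138.161.15.255) does not contain 138.161.10.47
  138.161.2.0/23 (138.161.2.0 - 138.161.3.255) does not contain 138.161.10.47
  138.161.0.0/22 (138.161.0.0 - 138.161.3.255) does not contain 138.161.10.47
  138.161.32.0/20 (138.161.32.0 - 138.161.47.255) does not contain 138.161.10.47
  202.161.0.0/20 (202.161.0.0 - 202.161.15.255) does not contain 138.161.10.47
Longest matching prefix is /18 -> next hop R19.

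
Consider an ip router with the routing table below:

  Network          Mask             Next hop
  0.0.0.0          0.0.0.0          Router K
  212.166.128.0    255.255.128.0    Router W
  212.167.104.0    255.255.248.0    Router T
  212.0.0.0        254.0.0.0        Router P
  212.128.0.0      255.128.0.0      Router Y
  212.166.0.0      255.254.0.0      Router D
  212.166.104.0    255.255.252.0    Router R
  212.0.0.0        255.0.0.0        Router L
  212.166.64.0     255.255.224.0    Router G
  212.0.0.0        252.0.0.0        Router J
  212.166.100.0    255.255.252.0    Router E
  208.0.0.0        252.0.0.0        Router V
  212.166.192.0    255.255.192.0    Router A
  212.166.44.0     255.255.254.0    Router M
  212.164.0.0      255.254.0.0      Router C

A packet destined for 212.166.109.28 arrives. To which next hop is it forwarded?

Router D

Routes whose prefix contains 212.166.109.28:
  0.0.0.0/0 (default, matches everything) -> Router K
  212.0.0.0/6 (212.0.0.0 - 215.255.255.255) -> Router J
  212.0.0.0/7 (212.0.0.0 - 213.255.255.255) -> Router P
  212.0.0.0/8 (212.0.0.0 - 212.255.255.255) -> Router L
  212.128.0.0/9 (212.128.0.0 - 212.255.255.255) -> Router Y
  212.166.0.0/15 (212.166.0.0 - 212.167.255.255) -> Router D
More-specific entries that do NOT match:
  212.166.44.0/23 (212.166.44.0 - 212.166.45.255) does not contain 212.166.109.28
  212.166.104.0/22 (212.166.104.0 - 212.166.107.255) does not contain 212.166.109.28
  212.166.100.0/22 (212.166.100.0 - 212.166.103.255) does not contain 212.166.109.28
  212.167.104.0/21 (212.167.104.0 - 212.167.111.255) does not contain 212.166.109.28
  212.166.64.0/19 (212.166.64.0 - 212.166.95.255) does not contain 212.166.109.28
  212.166.192.0/18 (212.166.192.0 - 212.166.255.255) does not contain 212.166.109.28
  212.166.128.0/17 (212.166.128.0 - 212.166.255.255) does not contain 212.166.109.28
Longest matching prefix is /15 -> next hop Router D.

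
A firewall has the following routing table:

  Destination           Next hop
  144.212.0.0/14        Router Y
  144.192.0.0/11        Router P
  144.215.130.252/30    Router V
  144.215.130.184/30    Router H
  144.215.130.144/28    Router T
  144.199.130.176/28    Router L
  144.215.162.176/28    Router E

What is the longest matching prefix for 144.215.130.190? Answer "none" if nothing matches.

144.212.0.0/14

Entries matching 144.215.130.190:
  144.192.0.0/11 (144.192.0.0 - 144.223.255.255)
  144.212.0.0/14 (144.212.0.0 - 144.215.255.255)
Most specific is 144.212.0.0/14.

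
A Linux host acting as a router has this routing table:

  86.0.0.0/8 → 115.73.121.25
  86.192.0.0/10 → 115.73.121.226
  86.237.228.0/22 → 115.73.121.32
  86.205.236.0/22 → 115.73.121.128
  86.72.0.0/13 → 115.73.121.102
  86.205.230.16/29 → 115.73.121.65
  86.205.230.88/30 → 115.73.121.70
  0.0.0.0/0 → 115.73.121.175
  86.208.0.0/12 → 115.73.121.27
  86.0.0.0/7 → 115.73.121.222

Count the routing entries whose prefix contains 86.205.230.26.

4

Prefixes containing 86.205.230.26:
  0.0.0.0/0 (default, matches everything)
  86.0.0.0/7 (86.0.0.0 - 87.255.255.255)
  86.0.0.0/8 (86.0.0.0 - 86.255.255.255)
  86.192.0.0/10 (86.192.0.0 - 86.255.255.255)
Total matching entries: 4.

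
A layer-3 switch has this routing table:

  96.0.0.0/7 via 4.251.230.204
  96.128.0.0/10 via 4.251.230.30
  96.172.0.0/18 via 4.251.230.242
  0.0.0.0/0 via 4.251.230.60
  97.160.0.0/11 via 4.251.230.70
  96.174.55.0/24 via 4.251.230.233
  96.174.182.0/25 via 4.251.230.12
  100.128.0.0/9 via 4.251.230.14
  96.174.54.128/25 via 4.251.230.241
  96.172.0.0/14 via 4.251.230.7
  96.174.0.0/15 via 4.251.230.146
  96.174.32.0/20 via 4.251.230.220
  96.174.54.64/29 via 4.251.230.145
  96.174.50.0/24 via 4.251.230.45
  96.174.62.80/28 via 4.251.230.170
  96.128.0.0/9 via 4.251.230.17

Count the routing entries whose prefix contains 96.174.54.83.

Prefixes containing 96.174.54.83:
  0.0.0.0/0 (default, matches everything)
  96.0.0.0/7 (96.0.0.0 - 97.255.255.255)
  96.128.0.0/9 (96.128.0.0 - 96.255.255.255)
  96.128.0.0/10 (96.128.0.0 - 96.191.255.255)
  96.172.0.0/14 (96.172.0.0 - 96.175.255.255)
  96.174.0.0/15 (96.174.0.0 - 96.175.255.255)
Total matching entries: 6.

6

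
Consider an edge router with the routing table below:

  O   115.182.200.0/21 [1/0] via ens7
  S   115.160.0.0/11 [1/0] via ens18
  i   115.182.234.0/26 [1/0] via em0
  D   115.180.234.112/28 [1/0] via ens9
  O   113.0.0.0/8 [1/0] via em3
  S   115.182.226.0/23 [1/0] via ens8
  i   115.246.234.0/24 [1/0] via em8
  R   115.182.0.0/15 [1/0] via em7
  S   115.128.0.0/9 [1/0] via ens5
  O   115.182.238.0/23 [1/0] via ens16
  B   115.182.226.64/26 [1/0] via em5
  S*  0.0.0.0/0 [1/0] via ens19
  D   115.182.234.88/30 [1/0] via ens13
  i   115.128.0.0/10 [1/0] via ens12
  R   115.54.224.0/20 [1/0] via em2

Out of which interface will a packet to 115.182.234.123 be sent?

em7

Routes whose prefix contains 115.182.234.123:
  0.0.0.0/0 (default, matches everything) -> ens19
  115.128.0.0/9 (115.128.0.0 - 115.255.255.255) -> ens5
  115.128.0.0/10 (115.128.0.0 - 115.191.255.255) -> ens12
  115.160.0.0/11 (115.160.0.0 - 115.191.255.255) -> ens18
  115.182.0.0/15 (115.182.0.0 - 115.183.255.255) -> em7
More-specific entries that do NOT match:
  115.182.234.88/30 (115.182.234.88 - 115.182.234.91) does not contain 115.182.234.123
  115.180.234.112/28 (115.180.234.112 - 115.180.234.127) does not contain 115.182.234.123
  115.182.234.0/26 (115.182.234.0 - 115.182.234.63) does not contain 115.182.234.123
  115.182.226.64/26 (115.182.226.64 - 115.182.226.127) does not contain 115.182.234.123
  115.246.234.0/24 (115.246.234.0 - 115.246.234.255) does not contain 115.182.234.123
  115.182.226.0/23 (115.182.226.0 - 115.182.227.255) does not contain 115.182.234.123
  115.182.238.0/23 (115.182.238.0 - 115.182.239.255) does not contain 115.182.234.123
  115.182.200.0/21 (115.182.200.0 - 115.182.207.255) does not contain 115.182.234.123
  115.54.224.0/20 (115.54.224.0 - 115.54.239.255) does not contain 115.182.234.123
Longest matching prefix is /15 -> interface em7.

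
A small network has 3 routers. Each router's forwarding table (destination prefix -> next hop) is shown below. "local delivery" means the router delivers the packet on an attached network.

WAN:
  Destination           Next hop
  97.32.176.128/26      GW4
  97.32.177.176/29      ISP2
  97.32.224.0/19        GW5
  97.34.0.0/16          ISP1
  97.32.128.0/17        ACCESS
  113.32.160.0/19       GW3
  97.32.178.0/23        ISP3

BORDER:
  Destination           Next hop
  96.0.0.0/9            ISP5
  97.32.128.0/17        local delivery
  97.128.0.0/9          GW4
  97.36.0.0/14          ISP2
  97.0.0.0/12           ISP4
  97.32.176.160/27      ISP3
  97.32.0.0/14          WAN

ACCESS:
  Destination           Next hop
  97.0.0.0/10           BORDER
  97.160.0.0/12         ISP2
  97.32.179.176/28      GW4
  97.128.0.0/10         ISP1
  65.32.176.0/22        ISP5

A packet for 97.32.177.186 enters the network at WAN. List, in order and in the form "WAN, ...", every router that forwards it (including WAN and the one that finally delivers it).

At WAN: longest match for 97.32.177.186 is 97.32.128.0/17 -> ACCESS
At ACCESS: longest match for 97.32.177.186 is 97.0.0.0/10 -> BORDER
At BORDER: longest match for 97.32.177.186 is 97.32.128.0/17 -> local delivery

WAN, ACCESS, BORDER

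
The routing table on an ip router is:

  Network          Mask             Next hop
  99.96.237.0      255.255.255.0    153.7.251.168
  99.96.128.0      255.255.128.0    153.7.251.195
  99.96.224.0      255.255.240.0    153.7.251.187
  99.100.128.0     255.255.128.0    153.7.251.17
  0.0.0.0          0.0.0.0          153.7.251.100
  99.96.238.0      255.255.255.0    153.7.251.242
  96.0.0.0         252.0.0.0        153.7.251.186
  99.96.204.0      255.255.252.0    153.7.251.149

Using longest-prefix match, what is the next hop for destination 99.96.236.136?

Routes whose prefix contains 99.96.236.136:
  0.0.0.0/0 (default, matches everything) -> 153.7.251.100
  96.0.0.0/6 (96.0.0.0 - 99.255.255.255) -> 153.7.251.186
  99.96.128.0/17 (99.96.128.0 - 99.96.255.255) -> 153.7.251.195
  99.96.224.0/20 (99.96.224.0 - 99.96.239.255) -> 153.7.251.187
More-specific entries that do NOT match:
  99.96.237.0/24 (99.96.237.0 - 99.96.237.255) does not contain 99.96.236.136
  99.96.238.0/24 (99.96.238.0 - 99.96.238.255) does not contain 99.96.236.136
  99.96.204.0/22 (99.96.204.0 - 99.96.207.255) does not contain 99.96.236.136
Longest matching prefix is /20 -> next hop 153.7.251.187.

153.7.251.187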